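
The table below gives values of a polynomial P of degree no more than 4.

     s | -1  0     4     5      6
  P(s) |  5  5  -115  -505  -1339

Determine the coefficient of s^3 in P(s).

5

Write P(s) = as^4 + bs^3 + cs^2 + ds + e. Substituting each data point gives a linear system:
  a - b + c - d + e = 5
  e = 5
  256a + 64b + 16c + 4d + e = -115
  625a + 125b + 25c + 5d + e = -505
  1296a + 216b + 36c + 6d + e = -1339
Solving the system yields a = -2, b = 5, c = 5, d = -2, e = 5.
So P(s) = -2s⁴ + 5s³ + 5s² - 2s + 5.
The coefficient of s^3 is 5.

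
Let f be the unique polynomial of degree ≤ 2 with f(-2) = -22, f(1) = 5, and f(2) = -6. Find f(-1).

-3

Write f(x) = ax^2 + bx + c. Substituting each data point gives a linear system:
  4a - 2b + c = -22
  a + b + c = 5
  4a + 2b + c = -6
Solving the system yields a = -5, b = 4, c = 6.
So f(x) = -5x² + 4x + 6.
Then f(-1) = -3.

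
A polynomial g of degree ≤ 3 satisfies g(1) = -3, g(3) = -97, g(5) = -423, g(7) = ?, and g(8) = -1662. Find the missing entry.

The 4 known points determine the degree-3 polynomial uniquely.
Write g(n) = an^3 + bn^2 + cn + d. Substituting each data point gives a linear system:
  a + b + c + d = -3
  27a + 9b + 3c + d = -97
  125a + 25b + 5c + d = -423
  512a + 64b + 8c + d = -1662
Solving the system yields a = -3, b = -2, c = 0, d = 2.
So g(n) = -3n^3 - 2n^2 + 2.
Then g(7) = -1125.

-1125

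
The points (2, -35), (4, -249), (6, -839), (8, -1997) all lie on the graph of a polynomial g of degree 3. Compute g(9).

Forward differences of the values at t = 2, 4, 6, 8:
  g  : -35  -249  -839  -1997
  Δ  : -214  -590  -1158
  Δ^2: -376  -568
  Δ^3: -192
The third differences are constant, confirming degree 3.
Interpolating (Newton forward form) and evaluating at t = 9 gives g(9) = -2849.

-2849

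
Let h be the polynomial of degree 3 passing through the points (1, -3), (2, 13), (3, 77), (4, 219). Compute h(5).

Using the Lagrange interpolation formula with nodes 1, 2, 3, 4:
  L_0(n) = (n - 2)(n - 3)(n - 4) / -6
  L_1(n) = (n - 1)(n - 3)(n - 4) / 2
  L_2(n) = (n - 1)(n - 2)(n - 4) / -2
  L_3(n) = (n - 1)(n - 2)(n - 3) / 6
Then h(n) = -3·L_0(n) + 13·L_1(n) + 77·L_2(n) + 219·L_3(n).
Expanding and collecting terms gives h(n) = 5n^3 - 6n^2 - n - 1.
Evaluating at n = 5: h(5) = 469.

469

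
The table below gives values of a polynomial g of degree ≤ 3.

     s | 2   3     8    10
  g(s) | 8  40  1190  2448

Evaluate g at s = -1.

-16

Write g(s) = as^3 + bs^2 + cs + d. Substituting each data point gives a linear system:
  8a + 4b + 2c + d = 8
  27a + 9b + 3c + d = 40
  512a + 64b + 8c + d = 1190
  1000a + 100b + 10c + d = 2448
Solving the system yields a = 3, b = -6, c = 5, d = -2.
So g(s) = 3s^3 - 6s^2 + 5s - 2.
Then g(-1) = -16.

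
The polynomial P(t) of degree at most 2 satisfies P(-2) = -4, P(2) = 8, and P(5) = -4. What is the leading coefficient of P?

-1

Write P(t) = at^2 + bt + c. Substituting each data point gives a linear system:
  4a - 2b + c = -4
  4a + 2b + c = 8
  25a + 5b + c = -4
Solving the system yields a = -1, b = 3, c = 6.
So P(t) = -t² + 3t + 6.
The leading coefficient is -1.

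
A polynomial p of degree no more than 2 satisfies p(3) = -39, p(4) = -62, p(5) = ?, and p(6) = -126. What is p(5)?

-91

The 3 known points determine the degree-2 polynomial uniquely.
Write p(u) = au^2 + bu + c. Substituting each data point gives a linear system:
  9a + 3b + c = -39
  16a + 4b + c = -62
  36a + 6b + c = -126
Solving the system yields a = -3, b = -2, c = -6.
So p(u) = -3u^2 - 2u - 6.
Then p(5) = -91.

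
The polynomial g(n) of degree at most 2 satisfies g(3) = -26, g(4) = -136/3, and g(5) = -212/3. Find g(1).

-16/3

Write g(n) = an^2 + bn + c. Substituting each data point gives a linear system:
  9a + 3b + c = -26
  16a + 4b + c = -136/3
  25a + 5b + c = -212/3
Solving the system yields a = -3, b = 5/3, c = -4.
So g(n) = -3n^2 + (5/3)n - 4.
Then g(1) = -16/3.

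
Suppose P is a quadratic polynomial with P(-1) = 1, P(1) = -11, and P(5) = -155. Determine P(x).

Write P(x) = ax^2 + bx + c. Substituting each data point gives a linear system:
  a - b + c = 1
  a + b + c = -11
  25a + 5b + c = -155
Solving the system yields a = -5, b = -6, c = 0.
So P(x) = -5x² - 6x.
Check: P(1) = -11. ✓

P(x) = -5x^2 - 6x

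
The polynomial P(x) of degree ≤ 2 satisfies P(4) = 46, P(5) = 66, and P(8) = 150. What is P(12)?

318

Write P(x) = ax^2 + bx + c. Substituting each data point gives a linear system:
  16a + 4b + c = 46
  25a + 5b + c = 66
  64a + 8b + c = 150
Solving the system yields a = 2, b = 2, c = 6.
So P(x) = 2x^2 + 2x + 6.
Then P(12) = 318.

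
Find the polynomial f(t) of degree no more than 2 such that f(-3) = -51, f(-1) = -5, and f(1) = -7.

f(t) = -6t^2 - t

Write f(t) = at^2 + bt + c. Substituting each data point gives a linear system:
  9a - 3b + c = -51
  a - b + c = -5
  a + b + c = -7
Solving the system yields a = -6, b = -1, c = 0.
So f(t) = -6t² - t.
Check: f(1) = -7. ✓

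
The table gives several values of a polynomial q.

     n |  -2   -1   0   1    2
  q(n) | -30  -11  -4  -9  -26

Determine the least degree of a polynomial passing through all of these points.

Forward differences of the values at n = -2, -1, 0, 1, 2:
  q  : -30  -11  -4  -9  -26
  Δ  : 19  7  -5  -17
  Δ^2: -12  -12  -12
  Δ^3: 0  0
  Δ^4: 0
The second differences are constant (-12) and nonzero, while all higher differences vanish, so the minimal degree is 2.

2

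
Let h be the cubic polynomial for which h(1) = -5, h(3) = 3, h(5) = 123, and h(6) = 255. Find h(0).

Write h(u) = au^3 + bu^2 + cu + d. Substituting each data point gives a linear system:
  a + b + c + d = -5
  27a + 9b + 3c + d = 3
  125a + 25b + 5c + d = 123
  216a + 36b + 6c + d = 255
Solving the system yields a = 2, b = -4, c = -6, d = 3.
So h(u) = 2u^3 - 4u^2 - 6u + 3.
Then h(0) = 3.

3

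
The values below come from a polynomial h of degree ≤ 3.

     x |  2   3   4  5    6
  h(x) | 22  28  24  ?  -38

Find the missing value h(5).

The 4 known points determine the degree-3 polynomial uniquely.
Write h(x) = ax^3 + bx^2 + cx + d. Substituting each data point gives a linear system:
  8a + 4b + 2c + d = 22
  27a + 9b + 3c + d = 28
  64a + 16b + 4c + d = 24
  216a + 36b + 6c + d = -38
Solving the system yields a = -1, b = 4, c = 5, d = 4.
So h(x) = -x³ + 4x² + 5x + 4.
Then h(5) = 4.

4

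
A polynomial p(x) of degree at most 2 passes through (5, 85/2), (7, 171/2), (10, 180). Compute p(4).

27

Write p(x) = ax^2 + bx + c. Substituting each data point gives a linear system:
  25a + 5b + c = 85/2
  49a + 7b + c = 171/2
  100a + 10b + c = 180
Solving the system yields a = 2, b = -5/2, c = 5.
So p(x) = 2x^2 - (5/2)x + 5.
Then p(4) = 27.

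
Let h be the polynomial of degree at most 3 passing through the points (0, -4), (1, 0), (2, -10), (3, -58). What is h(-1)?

2

Using the Lagrange interpolation formula with nodes 0, 1, 2, 3:
  L_0(s) = (s - 1)(s - 2)(s - 3) / -6
  L_1(s) = s(s - 2)(s - 3) / 2
  L_2(s) = s(s - 1)(s - 3) / -2
  L_3(s) = s(s - 1)(s - 2) / 6
Then h(s) = -4·L_0(s) + 0·L_1(s) - 10·L_2(s) - 58·L_3(s).
Expanding and collecting terms gives h(s) = -4s^3 + 5s^2 + 3s - 4.
Evaluating at s = -1: h(-1) = 2.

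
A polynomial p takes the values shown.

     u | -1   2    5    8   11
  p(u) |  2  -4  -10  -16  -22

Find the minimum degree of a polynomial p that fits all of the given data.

1

Forward differences of the values at u = -1, 2, 5, 8, 11:
  p  : 2  -4  -10  -16  -22
  Δ  : -6  -6  -6  -6
  Δ^2: 0  0  0
  Δ^3: 0  0
  Δ^4: 0
The first differences are constant (-6) and nonzero, while all higher differences vanish, so the minimal degree is 1.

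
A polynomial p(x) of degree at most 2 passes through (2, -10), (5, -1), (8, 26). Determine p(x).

p(x) = x^2 - 4x - 6

Write p(x) = ax^2 + bx + c. Substituting each data point gives a linear system:
  4a + 2b + c = -10
  25a + 5b + c = -1
  64a + 8b + c = 26
Solving the system yields a = 1, b = -4, c = -6.
So p(x) = x^2 - 4x - 6.
Check: p(5) = -1. ✓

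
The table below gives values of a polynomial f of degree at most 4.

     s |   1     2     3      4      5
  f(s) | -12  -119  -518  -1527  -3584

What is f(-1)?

Write f(s) = as^4 + bs^3 + cs^2 + ds + e. Substituting each data point gives a linear system:
  a + b + c + d + e = -12
  16a + 8b + 4c + 2d + e = -119
  81a + 27b + 9c + 3d + e = -518
  256a + 64b + 16c + 4d + e = -1527
  625a + 125b + 25c + 5d + e = -3584
Solving the system yields a = -5, b = -3, c = -3, d = -2, e = 1.
So f(s) = -5s^4 - 3s^3 - 3s^2 - 2s + 1.
Then f(-1) = -2.

-2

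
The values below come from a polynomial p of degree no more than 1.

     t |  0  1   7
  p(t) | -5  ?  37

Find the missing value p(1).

1

The 2 known points determine the degree-1 polynomial uniquely.
Write p(t) = at + b. Substituting each data point gives a linear system:
  b = -5
  7a + b = 37
Solving the system yields a = 6, b = -5.
So p(t) = 6t - 5.
Then p(1) = 1.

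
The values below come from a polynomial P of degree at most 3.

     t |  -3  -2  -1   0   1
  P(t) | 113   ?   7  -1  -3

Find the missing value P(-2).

The 4 known points determine the degree-3 polynomial uniquely.
Write P(t) = at^3 + bt^2 + ct + d. Substituting each data point gives a linear system:
  -27a + 9b - 3c + d = 113
  -a + b - c + d = 7
  d = -1
  a + b + c + d = -3
Solving the system yields a = -3, b = 3, c = -2, d = -1.
So P(t) = -3t^3 + 3t^2 - 2t - 1.
Then P(-2) = 39.

39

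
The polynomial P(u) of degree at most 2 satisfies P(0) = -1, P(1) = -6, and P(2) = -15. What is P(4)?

Forward differences of the values at u = 0, 1, 2:
  P  : -1  -6  -15
  Δ  : -5  -9
  Δ^2: -4
The second differences are constant, confirming degree 2.
Interpolating (Newton forward form) and evaluating at u = 4 gives P(4) = -45.

-45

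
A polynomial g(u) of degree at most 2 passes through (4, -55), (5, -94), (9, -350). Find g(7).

-202

Write g(u) = au^2 + bu + c. Substituting each data point gives a linear system:
  16a + 4b + c = -55
  25a + 5b + c = -94
  81a + 9b + c = -350
Solving the system yields a = -5, b = 6, c = 1.
So g(u) = -5u² + 6u + 1.
Then g(7) = -202.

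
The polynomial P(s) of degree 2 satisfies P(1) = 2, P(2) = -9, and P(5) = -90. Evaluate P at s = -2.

-13

Write P(s) = as^2 + bs + c. Substituting each data point gives a linear system:
  a + b + c = 2
  4a + 2b + c = -9
  25a + 5b + c = -90
Solving the system yields a = -4, b = 1, c = 5.
So P(s) = -4s^2 + s + 5.
Then P(-2) = -13.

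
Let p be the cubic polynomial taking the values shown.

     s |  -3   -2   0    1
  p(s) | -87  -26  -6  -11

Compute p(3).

39

Write p(s) = as^3 + bs^2 + cs + d. Substituting each data point gives a linear system:
  -27a + 9b - 3c + d = -87
  -8a + 4b - 2c + d = -26
  d = -6
  a + b + c + d = -11
Solving the system yields a = 3, b = -2, c = -6, d = -6.
So p(s) = 3s^3 - 2s^2 - 6s - 6.
Then p(3) = 39.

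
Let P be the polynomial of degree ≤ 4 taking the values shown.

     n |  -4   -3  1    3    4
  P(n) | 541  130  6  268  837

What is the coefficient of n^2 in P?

-5

Write P(n) = an^4 + bn^3 + cn^2 + dn + e. Substituting each data point gives a linear system:
  256a - 64b + 16c - 4d + e = 541
  81a - 27b + 9c - 3d + e = 130
  a + b + c + d + e = 6
  81a + 27b + 9c + 3d + e = 268
  256a + 64b + 16c + 4d + e = 837
Solving the system yields a = 3, b = 2, c = -5, d = 5, e = 1.
So P(n) = 3n^4 + 2n^3 - 5n^2 + 5n + 1.
The coefficient of n^2 is -5.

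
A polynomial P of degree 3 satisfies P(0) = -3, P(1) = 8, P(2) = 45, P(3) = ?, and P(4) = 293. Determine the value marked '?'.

132

The 4 known points determine the degree-3 polynomial uniquely.
Write P(n) = an^3 + bn^2 + cn + d. Substituting each data point gives a linear system:
  d = -3
  a + b + c + d = 8
  8a + 4b + 2c + d = 45
  64a + 16b + 4c + d = 293
Solving the system yields a = 4, b = 1, c = 6, d = -3.
So P(n) = 4n³ + n² + 6n - 3.
Then P(3) = 132.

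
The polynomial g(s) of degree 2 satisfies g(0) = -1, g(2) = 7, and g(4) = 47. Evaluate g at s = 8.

223

Using the Lagrange interpolation formula with nodes 0, 2, 4:
  L_0(s) = (s - 2)(s - 4) / 8
  L_1(s) = s(s - 4) / -4
  L_2(s) = s(s - 2) / 8
Then g(s) = -1·L_0(s) + 7·L_1(s) + 47·L_2(s).
Expanding and collecting terms gives g(s) = 4s^2 - 4s - 1.
Evaluating at s = 8: g(8) = 223.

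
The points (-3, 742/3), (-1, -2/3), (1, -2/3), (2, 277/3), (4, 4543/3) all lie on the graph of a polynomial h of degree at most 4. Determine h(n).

Write h(n) = an^4 + bn^3 + cn^2 + dn + e. Substituting each data point gives a linear system:
  81a - 27b + 9c - 3d + e = 742/3
  a - b + c - d + e = -2/3
  a + b + c + d + e = -2/3
  16a + 8b + 4c + 2d + e = 277/3
  256a + 64b + 16c + 4d + e = 4543/3
Solving the system yields a = 5, b = 5, c = -4, d = -5, e = -5/3.
So h(n) = 5n^4 + 5n^3 - 4n^2 - 5n - 5/3.
Check: h(1) = -2/3. ✓

h(n) = 5n^4 + 5n^3 - 4n^2 - 5n - 5/3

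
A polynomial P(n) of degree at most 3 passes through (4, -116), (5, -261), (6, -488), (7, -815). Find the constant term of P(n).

Write P(n) = an^3 + bn^2 + cn + d. Substituting each data point gives a linear system:
  64a + 16b + 4c + d = -116
  125a + 25b + 5c + d = -261
  216a + 36b + 6c + d = -488
  343a + 49b + 7c + d = -815
Solving the system yields a = -3, b = 4, c = 2, d = 4.
So P(n) = -3n^3 + 4n^2 + 2n + 4.
The constant term is 4.

4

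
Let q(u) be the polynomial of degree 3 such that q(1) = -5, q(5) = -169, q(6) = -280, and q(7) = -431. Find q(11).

-1555

Write q(u) = au^3 + bu^2 + cu + d. Substituting each data point gives a linear system:
  a + b + c + d = -5
  125a + 25b + 5c + d = -169
  216a + 36b + 6c + d = -280
  343a + 49b + 7c + d = -431
Solving the system yields a = -1, b = -2, c = 2, d = -4.
So q(u) = -u^3 - 2u^2 + 2u - 4.
Then q(11) = -1555.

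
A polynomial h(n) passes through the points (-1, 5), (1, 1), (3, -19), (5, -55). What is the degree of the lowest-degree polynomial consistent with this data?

2

Forward differences of the values at n = -1, 1, 3, 5:
  h  : 5  1  -19  -55
  Δ  : -4  -20  -36
  Δ^2: -16  -16
  Δ^3: 0
The second differences are constant (-16) and nonzero, while all higher differences vanish, so the minimal degree is 2.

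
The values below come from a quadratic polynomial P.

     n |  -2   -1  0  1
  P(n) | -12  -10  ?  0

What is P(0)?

-6

On equispaced nodes a degree-2 polynomial has vanishing third forward difference, so
  - P(-2) + 3·P(-1) - 3·P(0) + P(1) = 0.
Substituting the known values and solving for P(0):
  -3·P(0) = 18
  P(0) = -6.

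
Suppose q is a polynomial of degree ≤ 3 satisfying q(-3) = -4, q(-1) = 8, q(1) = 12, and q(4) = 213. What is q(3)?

104

Write q(x) = ax^3 + bx^2 + cx + d. Substituting each data point gives a linear system:
  -27a + 9b - 3c + d = -4
  -a + b - c + d = 8
  a + b + c + d = 12
  64a + 16b + 4c + d = 213
Solving the system yields a = 2, b = 5, c = 0, d = 5.
So q(x) = 2x³ + 5x² + 5.
Then q(3) = 104.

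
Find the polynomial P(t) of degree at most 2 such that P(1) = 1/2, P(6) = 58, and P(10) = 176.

P(t) = 2t^2 - (5/2)t + 1

Write P(t) = at^2 + bt + c. Substituting each data point gives a linear system:
  a + b + c = 1/2
  36a + 6b + c = 58
  100a + 10b + c = 176
Solving the system yields a = 2, b = -5/2, c = 1.
So P(t) = 2t^2 - (5/2)t + 1.
Check: P(10) = 176. ✓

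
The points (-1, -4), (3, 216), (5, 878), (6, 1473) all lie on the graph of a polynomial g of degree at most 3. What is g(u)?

Write g(u) = au^3 + bu^2 + cu + d. Substituting each data point gives a linear system:
  -a + b - c + d = -4
  27a + 9b + 3c + d = 216
  125a + 25b + 5c + d = 878
  216a + 36b + 6c + d = 1473
Solving the system yields a = 6, b = 4, c = 5, d = 3.
So g(u) = 6u^3 + 4u^2 + 5u + 3.
Check: g(6) = 1473. ✓

g(u) = 6u^3 + 4u^2 + 5u + 3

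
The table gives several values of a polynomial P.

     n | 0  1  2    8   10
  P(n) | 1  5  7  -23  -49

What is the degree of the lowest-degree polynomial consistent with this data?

Divided differences on the nodes 0, 1, 2, 8, 10:
  order 0: 1  5  7  -23  -49
  order 1: 4  2  -5  -13
  order 2: -1  -1  -1
  order 3: 0  0
  order 4: 0
The order-2 divided differences are all -1 (nonzero) and every higher order vanishes, so the data lies on a polynomial of degree exactly 2.

2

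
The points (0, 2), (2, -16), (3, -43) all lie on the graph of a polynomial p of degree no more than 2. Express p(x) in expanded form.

p(x) = -6x^2 + 3x + 2

Using the Lagrange interpolation formula with nodes 0, 2, 3:
  L_0(x) = (x - 2)(x - 3) / 6
  L_1(x) = x(x - 3) / -2
  L_2(x) = x(x - 2) / 3
Then p(x) = 2·L_0(x) - 16·L_1(x) - 43·L_2(x).
Expanding and collecting terms gives p(x) = -6x^2 + 3x + 2.
Check: p(0) = 2. ✓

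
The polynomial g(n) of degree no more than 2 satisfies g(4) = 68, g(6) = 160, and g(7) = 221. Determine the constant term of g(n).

Write g(n) = an^2 + bn + c. Substituting each data point gives a linear system:
  16a + 4b + c = 68
  36a + 6b + c = 160
  49a + 7b + c = 221
Solving the system yields a = 5, b = -4, c = 4.
So g(n) = 5n^2 - 4n + 4.
The constant term is 4.

4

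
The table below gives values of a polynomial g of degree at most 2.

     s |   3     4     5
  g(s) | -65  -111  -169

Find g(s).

Write g(s) = as^2 + bs + c. Substituting each data point gives a linear system:
  9a + 3b + c = -65
  16a + 4b + c = -111
  25a + 5b + c = -169
Solving the system yields a = -6, b = -4, c = 1.
So g(s) = -6s^2 - 4s + 1.
Check: g(3) = -65. ✓

g(s) = -6s^2 - 4s + 1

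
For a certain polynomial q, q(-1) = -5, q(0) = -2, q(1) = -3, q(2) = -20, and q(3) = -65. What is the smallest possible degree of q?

3

Forward differences of the values at t = -1, 0, 1, 2, 3:
  q  : -5  -2  -3  -20  -65
  Δ  : 3  -1  -17  -45
  Δ^2: -4  -16  -28
  Δ^3: -12  -12
  Δ^4: 0
The third differences are constant (-12) and nonzero, while all higher differences vanish, so the minimal degree is 3.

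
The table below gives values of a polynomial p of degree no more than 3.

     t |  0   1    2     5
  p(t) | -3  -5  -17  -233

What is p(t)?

p(t) = -2t^3 + t^2 - t - 3

Write p(t) = at^3 + bt^2 + ct + d. Substituting each data point gives a linear system:
  d = -3
  a + b + c + d = -5
  8a + 4b + 2c + d = -17
  125a + 25b + 5c + d = -233
Solving the system yields a = -2, b = 1, c = -1, d = -3.
So p(t) = -2t^3 + t^2 - t - 3.
Check: p(1) = -5. ✓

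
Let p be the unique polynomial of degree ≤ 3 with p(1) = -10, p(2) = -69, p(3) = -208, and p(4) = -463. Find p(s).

Write p(s) = as^3 + bs^2 + cs + d. Substituting each data point gives a linear system:
  a + b + c + d = -10
  8a + 4b + 2c + d = -69
  27a + 9b + 3c + d = -208
  64a + 16b + 4c + d = -463
Solving the system yields a = -6, b = -4, c = -5, d = 5.
So p(s) = -6s³ - 4s² - 5s + 5.
Check: p(4) = -463. ✓

p(s) = -6s^3 - 4s^2 - 5s + 5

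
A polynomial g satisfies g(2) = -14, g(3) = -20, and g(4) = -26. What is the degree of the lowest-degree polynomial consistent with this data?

1

Forward differences of the values at s = 2, 3, 4:
  g  : -14  -20  -26
  Δ  : -6  -6
  Δ^2: 0
The first differences are constant (-6) and nonzero, while all higher differences vanish, so the minimal degree is 1.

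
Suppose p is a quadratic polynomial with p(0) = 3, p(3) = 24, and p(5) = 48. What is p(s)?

p(s) = s^2 + 4s + 3

Write p(s) = as^2 + bs + c. Substituting each data point gives a linear system:
  c = 3
  9a + 3b + c = 24
  25a + 5b + c = 48
Solving the system yields a = 1, b = 4, c = 3.
So p(s) = s^2 + 4s + 3.
Check: p(0) = 3. ✓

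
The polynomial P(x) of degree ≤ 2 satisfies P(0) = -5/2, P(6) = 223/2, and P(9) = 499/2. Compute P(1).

3/2

Write P(x) = ax^2 + bx + c. Substituting each data point gives a linear system:
  c = -5/2
  36a + 6b + c = 223/2
  81a + 9b + c = 499/2
Solving the system yields a = 3, b = 1, c = -5/2.
So P(x) = 3x² + x - 5/2.
Then P(1) = 3/2.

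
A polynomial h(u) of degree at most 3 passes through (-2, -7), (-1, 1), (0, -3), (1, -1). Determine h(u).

h(u) = 3u^3 + 3u^2 - 4u - 3

Using the Lagrange interpolation formula with nodes -2, -1, 0, 1:
  L_0(u) = (u + 1)u(u - 1) / -6
  L_1(u) = (u + 2)u(u - 1) / 2
  L_2(u) = (u + 2)(u + 1)(u - 1) / -2
  L_3(u) = (u + 2)(u + 1)u / 6
Then h(u) = -7·L_0(u) + 1·L_1(u) - 3·L_2(u) - 1·L_3(u).
Expanding and collecting terms gives h(u) = 3u^3 + 3u^2 - 4u - 3.
Check: h(1) = -1. ✓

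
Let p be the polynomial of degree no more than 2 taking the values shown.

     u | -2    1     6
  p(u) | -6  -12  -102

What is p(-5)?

-36

Write p(u) = au^2 + bu + c. Substituting each data point gives a linear system:
  4a - 2b + c = -6
  a + b + c = -12
  36a + 6b + c = -102
Solving the system yields a = -2, b = -4, c = -6.
So p(u) = -2u^2 - 4u - 6.
Then p(-5) = -36.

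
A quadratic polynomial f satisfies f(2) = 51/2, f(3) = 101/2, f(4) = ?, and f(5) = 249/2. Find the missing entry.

167/2

On equispaced nodes a degree-2 polynomial has vanishing third forward difference, so
  - f(2) + 3·f(3) - 3·f(4) + f(5) = 0.
Substituting the known values and solving for f(4):
  -3·f(4) = -501/2
  f(4) = 167/2.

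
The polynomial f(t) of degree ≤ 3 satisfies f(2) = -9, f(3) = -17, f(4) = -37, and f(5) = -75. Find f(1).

Forward differences of the values at t = 2, 3, 4, 5:
  f  : -9  -17  -37  -75
  Δ  : -8  -20  -38
  Δ^2: -12  -18
  Δ^3: -6
The third differences are constant, confirming degree 3.
Interpolating (Newton forward form) and evaluating at t = 1 gives f(1) = -7.

-7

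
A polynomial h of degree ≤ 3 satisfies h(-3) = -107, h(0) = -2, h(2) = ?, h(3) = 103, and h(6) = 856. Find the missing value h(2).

The 4 known points determine the degree-3 polynomial uniquely.
Write h(t) = at^3 + bt^2 + ct + d. Substituting each data point gives a linear system:
  -27a + 9b - 3c + d = -107
  d = -2
  27a + 9b + 3c + d = 103
  216a + 36b + 6c + d = 856
Solving the system yields a = 4, b = 0, c = -1, d = -2.
So h(t) = 4t³ - t - 2.
Then h(2) = 28.

28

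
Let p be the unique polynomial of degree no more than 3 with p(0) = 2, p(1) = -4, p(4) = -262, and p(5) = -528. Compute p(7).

-1510

Using the Lagrange interpolation formula with nodes 0, 1, 4, 5:
  L_0(s) = (s - 1)(s - 4)(s - 5) / -20
  L_1(s) = s(s - 4)(s - 5) / 12
  L_2(s) = s(s - 1)(s - 5) / -12
  L_3(s) = s(s - 1)(s - 4) / 20
Then p(s) = 2·L_0(s) - 4·L_1(s) - 262·L_2(s) - 528·L_3(s).
Expanding and collecting terms gives p(s) = -5s³ + 5s² - 6s + 2.
Evaluating at s = 7: p(7) = -1510.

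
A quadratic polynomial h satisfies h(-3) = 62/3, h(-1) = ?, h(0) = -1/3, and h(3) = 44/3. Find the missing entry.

The 3 known points determine the degree-2 polynomial uniquely.
Write h(x) = ax^2 + bx + c. Substituting each data point gives a linear system:
  9a - 3b + c = 62/3
  c = -1/3
  9a + 3b + c = 44/3
Solving the system yields a = 2, b = -1, c = -1/3.
So h(x) = 2x² - x - 1/3.
Then h(-1) = 8/3.

8/3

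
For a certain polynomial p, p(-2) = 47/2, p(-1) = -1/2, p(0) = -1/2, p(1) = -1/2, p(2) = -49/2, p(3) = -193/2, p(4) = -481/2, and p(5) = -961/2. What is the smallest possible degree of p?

Forward differences of the values at n = -2, -1, 0, 1, 2, 3, 4, 5:
  p  : 47/2  -1/2  -1/2  -1/2  -49/2  -193/2  -481/2  -961/2
  Δ  : -24  0  0  -24  -72  -144  -240
  Δ^2: 24  0  -24  -48  -72  -96
  Δ^3: -24  -24  -24  -24  -24
  Δ^4: 0  0  0  0
  Δ^5: 0  0  0
  Δ^6: 0  0
  Δ^7: 0
The third differences are constant (-24) and nonzero, while all higher differences vanish, so the minimal degree is 3.

3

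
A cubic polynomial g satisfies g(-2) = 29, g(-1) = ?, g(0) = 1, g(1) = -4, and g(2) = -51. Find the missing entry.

The 4 known points determine the degree-3 polynomial uniquely.
Write g(t) = at^3 + bt^2 + ct + d. Substituting each data point gives a linear system:
  -8a + 4b - 2c + d = 29
  d = 1
  a + b + c + d = -4
  8a + 4b + 2c + d = -51
Solving the system yields a = -6, b = -3, c = 4, d = 1.
So g(t) = -6t^3 - 3t^2 + 4t + 1.
Then g(-1) = 0.

0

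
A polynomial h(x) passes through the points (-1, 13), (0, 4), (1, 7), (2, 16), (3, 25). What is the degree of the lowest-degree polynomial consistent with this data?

Forward differences of the values at x = -1, 0, 1, 2, 3:
  h  : 13  4  7  16  25
  Δ  : -9  3  9  9
  Δ^2: 12  6  0
  Δ^3: -6  -6
  Δ^4: 0
The third differences are constant (-6) and nonzero, while all higher differences vanish, so the minimal degree is 3.

3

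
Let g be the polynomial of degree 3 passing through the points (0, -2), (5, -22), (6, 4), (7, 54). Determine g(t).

g(t) = t^3 - 6t^2 + t - 2

Write g(t) = at^3 + bt^2 + ct + d. Substituting each data point gives a linear system:
  d = -2
  125a + 25b + 5c + d = -22
  216a + 36b + 6c + d = 4
  343a + 49b + 7c + d = 54
Solving the system yields a = 1, b = -6, c = 1, d = -2.
So g(t) = t^3 - 6t^2 + t - 2.
Check: g(0) = -2. ✓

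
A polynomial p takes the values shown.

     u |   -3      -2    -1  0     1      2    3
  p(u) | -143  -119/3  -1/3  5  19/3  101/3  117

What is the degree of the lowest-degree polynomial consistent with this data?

3

Forward differences of the values at u = -3, -2, -1, 0, 1, 2, 3:
  p  : -143  -119/3  -1/3  5  19/3  101/3  117
  Δ  : 310/3  118/3  16/3  4/3  82/3  250/3
  Δ^2: -64  -34  -4  26  56
  Δ^3: 30  30  30  30
  Δ^4: 0  0  0
  Δ^5: 0  0
  Δ^6: 0
The third differences are constant (30) and nonzero, while all higher differences vanish, so the minimal degree is 3.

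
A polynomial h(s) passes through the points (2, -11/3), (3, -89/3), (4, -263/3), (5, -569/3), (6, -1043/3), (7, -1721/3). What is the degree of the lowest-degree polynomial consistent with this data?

Forward differences of the values at s = 2, 3, 4, 5, 6, 7:
  h  : -11/3  -89/3  -263/3  -569/3  -1043/3  -1721/3
  Δ  : -26  -58  -102  -158  -226
  Δ^2: -32  -44  -56  -68
  Δ^3: -12  -12  -12
  Δ^4: 0  0
  Δ^5: 0
The third differences are constant (-12) and nonzero, while all higher differences vanish, so the minimal degree is 3.

3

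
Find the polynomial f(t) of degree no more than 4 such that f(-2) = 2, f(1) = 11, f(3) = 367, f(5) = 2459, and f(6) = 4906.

f(t) = 3t^4 + 5t^3 - 2t^2 + t + 4

Write f(t) = at^4 + bt^3 + ct^2 + dt + e. Substituting each data point gives a linear system:
  16a - 8b + 4c - 2d + e = 2
  a + b + c + d + e = 11
  81a + 27b + 9c + 3d + e = 367
  625a + 125b + 25c + 5d + e = 2459
  1296a + 216b + 36c + 6d + e = 4906
Solving the system yields a = 3, b = 5, c = -2, d = 1, e = 4.
So f(t) = 3t^4 + 5t^3 - 2t^2 + t + 4.
Check: f(6) = 4906. ✓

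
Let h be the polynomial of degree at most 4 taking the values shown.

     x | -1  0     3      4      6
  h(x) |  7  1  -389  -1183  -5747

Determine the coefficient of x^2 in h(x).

3

Write h(x) = ax^4 + bx^3 + cx^2 + dx + e. Substituting each data point gives a linear system:
  a - b + c - d + e = 7
  e = 1
  81a + 27b + 9c + 3d + e = -389
  256a + 64b + 16c + 4d + e = -1183
  1296a + 216b + 36c + 6d + e = -5747
Solving the system yields a = -4, b = -3, c = 3, d = -4, e = 1.
So h(x) = -4x⁴ - 3x³ + 3x² - 4x + 1.
The coefficient of x^2 is 3.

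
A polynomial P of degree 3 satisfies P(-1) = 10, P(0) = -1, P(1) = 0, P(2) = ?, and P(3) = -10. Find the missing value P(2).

On equispaced nodes a degree-3 polynomial has vanishing fourth forward difference, so
  P(-1) - 4·P(0) + 6·P(1) - 4·P(2) + P(3) = 0.
Substituting the known values and solving for P(2):
  -4·P(2) = -4
  P(2) = 1.

1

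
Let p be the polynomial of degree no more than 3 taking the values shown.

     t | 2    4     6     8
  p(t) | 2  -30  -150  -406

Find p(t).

p(t) = -t^3 + t^2 + 6t - 6

Write p(t) = at^3 + bt^2 + ct + d. Substituting each data point gives a linear system:
  8a + 4b + 2c + d = 2
  64a + 16b + 4c + d = -30
  216a + 36b + 6c + d = -150
  512a + 64b + 8c + d = -406
Solving the system yields a = -1, b = 1, c = 6, d = -6.
So p(t) = -t^3 + t^2 + 6t - 6.
Check: p(8) = -406. ✓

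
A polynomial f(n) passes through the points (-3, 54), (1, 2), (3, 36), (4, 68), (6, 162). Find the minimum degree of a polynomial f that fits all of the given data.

2

Divided differences on the nodes -3, 1, 3, 4, 6:
  order 0: 54  2  36  68  162
  order 1: -13  17  32  47
  order 2: 5  5  5
  order 3: 0  0
  order 4: 0
The order-2 divided differences are all 5 (nonzero) and every higher order vanishes, so the data lies on a polynomial of degree exactly 2.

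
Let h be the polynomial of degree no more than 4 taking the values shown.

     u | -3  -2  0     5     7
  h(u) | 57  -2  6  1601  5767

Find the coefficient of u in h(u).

Write h(u) = au^4 + bu^3 + cu^2 + du + e. Substituting each data point gives a linear system:
  81a - 27b + 9c - 3d + e = 57
  16a - 8b + 4c - 2d + e = -2
  e = 6
  625a + 125b + 25c + 5d + e = 1601
  2401a + 343b + 49c + 7d + e = 5767
Solving the system yields a = 2, b = 3, c = -2, d = 4, e = 6.
So h(u) = 2u^4 + 3u^3 - 2u^2 + 4u + 6.
The coefficient of u is 4.

4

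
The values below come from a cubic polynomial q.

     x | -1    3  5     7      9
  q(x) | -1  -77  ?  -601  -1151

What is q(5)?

-259

The 4 known points determine the degree-3 polynomial uniquely.
Write q(x) = ax^3 + bx^2 + cx + d. Substituting each data point gives a linear system:
  -a + b - c + d = -1
  27a + 9b + 3c + d = -77
  343a + 49b + 7c + d = -601
  729a + 81b + 9c + d = -1151
Solving the system yields a = -1, b = -5, c = -2, d = 1.
So q(x) = -x^3 - 5x^2 - 2x + 1.
Then q(5) = -259.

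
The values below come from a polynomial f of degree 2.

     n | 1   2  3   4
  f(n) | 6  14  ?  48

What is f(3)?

28

The 3 known points determine the degree-2 polynomial uniquely.
Write f(n) = an^2 + bn + c. Substituting each data point gives a linear system:
  a + b + c = 6
  4a + 2b + c = 14
  16a + 4b + c = 48
Solving the system yields a = 3, b = -1, c = 4.
So f(n) = 3n^2 - n + 4.
Then f(3) = 28.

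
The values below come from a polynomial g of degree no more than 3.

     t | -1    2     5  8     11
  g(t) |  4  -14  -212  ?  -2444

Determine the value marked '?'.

-914

On equispaced nodes a degree-3 polynomial has vanishing fourth forward difference, so
  g(-1) - 4·g(2) + 6·g(5) - 4·g(8) + g(11) = 0.
Substituting the known values and solving for g(8):
  -4·g(8) = 3656
  g(8) = -914.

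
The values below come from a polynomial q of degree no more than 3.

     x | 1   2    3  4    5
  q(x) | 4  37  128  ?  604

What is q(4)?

The 4 known points determine the degree-3 polynomial uniquely.
Write q(x) = ax^3 + bx^2 + cx + d. Substituting each data point gives a linear system:
  a + b + c + d = 4
  8a + 4b + 2c + d = 37
  27a + 9b + 3c + d = 128
  125a + 25b + 5c + d = 604
Solving the system yields a = 5, b = -1, c = 1, d = -1.
So q(x) = 5x^3 - x^2 + x - 1.
Then q(4) = 307.

307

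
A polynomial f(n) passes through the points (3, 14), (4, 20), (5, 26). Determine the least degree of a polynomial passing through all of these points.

1

Forward differences of the values at n = 3, 4, 5:
  f  : 14  20  26
  Δ  : 6  6
  Δ^2: 0
The first differences are constant (6) and nonzero, while all higher differences vanish, so the minimal degree is 1.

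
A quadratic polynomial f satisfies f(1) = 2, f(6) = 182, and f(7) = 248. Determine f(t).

f(t) = 5t^2 + t - 4

Using the Lagrange interpolation formula with nodes 1, 6, 7:
  L_0(t) = (t - 6)(t - 7) / 30
  L_1(t) = (t - 1)(t - 7) / -5
  L_2(t) = (t - 1)(t - 6) / 6
Then f(t) = 2·L_0(t) + 182·L_1(t) + 248·L_2(t).
Expanding and collecting terms gives f(t) = 5t^2 + t - 4.
Check: f(7) = 248. ✓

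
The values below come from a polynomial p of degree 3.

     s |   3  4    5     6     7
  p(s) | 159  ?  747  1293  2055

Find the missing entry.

The 4 known points determine the degree-3 polynomial uniquely.
Write p(s) = as^3 + bs^2 + cs + d. Substituting each data point gives a linear system:
  27a + 9b + 3c + d = 159
  125a + 25b + 5c + d = 747
  216a + 36b + 6c + d = 1293
  343a + 49b + 7c + d = 2055
Solving the system yields a = 6, b = 0, c = 0, d = -3.
So p(s) = 6s³ - 3.
Then p(4) = 381.

381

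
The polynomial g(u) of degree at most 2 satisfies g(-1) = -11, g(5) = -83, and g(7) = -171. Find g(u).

g(u) = -4u^2 + 4u - 3

Using the Lagrange interpolation formula with nodes -1, 5, 7:
  L_0(u) = (u - 5)(u - 7) / 48
  L_1(u) = (u + 1)(u - 7) / -12
  L_2(u) = (u + 1)(u - 5) / 16
Then g(u) = -11·L_0(u) - 83·L_1(u) - 171·L_2(u).
Expanding and collecting terms gives g(u) = -4u^2 + 4u - 3.
Check: g(7) = -171. ✓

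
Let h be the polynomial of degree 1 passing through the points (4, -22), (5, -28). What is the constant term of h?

Write h(u) = au + b. Substituting each data point gives a linear system:
  4a + b = -22
  5a + b = -28
Solving the system yields a = -6, b = 2.
So h(u) = -6u + 2.
The constant term is 2.

2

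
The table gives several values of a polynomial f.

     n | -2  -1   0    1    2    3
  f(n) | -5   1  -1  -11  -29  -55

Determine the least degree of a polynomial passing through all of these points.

2

Forward differences of the values at n = -2, -1, 0, 1, 2, 3:
  f  : -5  1  -1  -11  -29  -55
  Δ  : 6  -2  -10  -18  -26
  Δ^2: -8  -8  -8  -8
  Δ^3: 0  0  0
  Δ^4: 0  0
  Δ^5: 0
The second differences are constant (-8) and nonzero, while all higher differences vanish, so the minimal degree is 2.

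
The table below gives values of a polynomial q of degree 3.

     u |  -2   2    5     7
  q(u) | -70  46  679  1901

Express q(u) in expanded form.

q(u) = 6u^3 - 4u^2 + 5u + 4

Write q(u) = au^3 + bu^2 + cu + d. Substituting each data point gives a linear system:
  -8a + 4b - 2c + d = -70
  8a + 4b + 2c + d = 46
  125a + 25b + 5c + d = 679
  343a + 49b + 7c + d = 1901
Solving the system yields a = 6, b = -4, c = 5, d = 4.
So q(u) = 6u^3 - 4u^2 + 5u + 4.
Check: q(5) = 679. ✓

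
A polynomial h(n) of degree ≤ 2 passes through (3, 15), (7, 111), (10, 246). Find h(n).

Write h(n) = an^2 + bn + c. Substituting each data point gives a linear system:
  9a + 3b + c = 15
  49a + 7b + c = 111
  100a + 10b + c = 246
Solving the system yields a = 3, b = -6, c = 6.
So h(n) = 3n^2 - 6n + 6.
Check: h(7) = 111. ✓

h(n) = 3n^2 - 6n + 6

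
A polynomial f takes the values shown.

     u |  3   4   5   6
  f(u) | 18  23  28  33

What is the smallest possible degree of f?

Forward differences of the values at u = 3, 4, 5, 6:
  f  : 18  23  28  33
  Δ  : 5  5  5
  Δ^2: 0  0
  Δ^3: 0
The first differences are constant (5) and nonzero, while all higher differences vanish, so the minimal degree is 1.

1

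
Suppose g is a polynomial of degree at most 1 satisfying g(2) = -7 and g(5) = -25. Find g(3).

-13

Write g(n) = an + b. Substituting each data point gives a linear system:
  2a + b = -7
  5a + b = -25
Solving the system yields a = -6, b = 5.
So g(n) = -6n + 5.
Then g(3) = -13.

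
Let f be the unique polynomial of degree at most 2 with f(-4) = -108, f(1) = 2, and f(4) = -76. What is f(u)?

Write f(u) = au^2 + bu + c. Substituting each data point gives a linear system:
  16a - 4b + c = -108
  a + b + c = 2
  16a + 4b + c = -76
Solving the system yields a = -6, b = 4, c = 4.
So f(u) = -6u² + 4u + 4.
Check: f(1) = 2. ✓

f(u) = -6u^2 + 4u + 4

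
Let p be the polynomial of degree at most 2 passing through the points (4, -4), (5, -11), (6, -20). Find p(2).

4

Forward differences of the values at x = 4, 5, 6:
  p  : -4  -11  -20
  Δ  : -7  -9
  Δ^2: -2
The second differences are constant, confirming degree 2.
Interpolating (Newton forward form) and evaluating at x = 2 gives p(2) = 4.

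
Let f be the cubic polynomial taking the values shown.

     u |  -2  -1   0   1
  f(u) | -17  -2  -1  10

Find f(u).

Using the Lagrange interpolation formula with nodes -2, -1, 0, 1:
  L_0(u) = (u + 1)u(u - 1) / -6
  L_1(u) = (u + 2)u(u - 1) / 2
  L_2(u) = (u + 2)(u + 1)(u - 1) / -2
  L_3(u) = (u + 2)(u + 1)u / 6
Then f(u) = -17·L_0(u) - 2·L_1(u) - 1·L_2(u) + 10·L_3(u).
Expanding and collecting terms gives f(u) = 4u³ + 5u² + 2u - 1.
Check: f(0) = -1. ✓

f(u) = 4u^3 + 5u^2 + 2u - 1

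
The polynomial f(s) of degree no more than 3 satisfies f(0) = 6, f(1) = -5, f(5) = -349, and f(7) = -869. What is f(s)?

f(s) = -2s^3 - 3s^2 - 6s + 6

Using the Lagrange interpolation formula with nodes 0, 1, 5, 7:
  L_0(s) = (s - 1)(s - 5)(s - 7) / -35
  L_1(s) = s(s - 5)(s - 7) / 24
  L_2(s) = s(s - 1)(s - 7) / -40
  L_3(s) = s(s - 1)(s - 5) / 84
Then f(s) = 6·L_0(s) - 5·L_1(s) - 349·L_2(s) - 869·L_3(s).
Expanding and collecting terms gives f(s) = -2s^3 - 3s^2 - 6s + 6.
Check: f(0) = 6. ✓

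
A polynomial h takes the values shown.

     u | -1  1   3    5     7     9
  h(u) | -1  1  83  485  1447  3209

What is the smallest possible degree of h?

3

Forward differences of the values at u = -1, 1, 3, 5, 7, 9:
  h  : -1  1  83  485  1447  3209
  Δ  : 2  82  402  962  1762
  Δ^2: 80  320  560  800
  Δ^3: 240  240  240
  Δ^4: 0  0
  Δ^5: 0
The third differences are constant (240) and nonzero, while all higher differences vanish, so the minimal degree is 3.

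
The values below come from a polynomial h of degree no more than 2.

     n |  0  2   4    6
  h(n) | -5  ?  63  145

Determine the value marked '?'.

On equispaced nodes a degree-2 polynomial has vanishing third forward difference, so
  - h(0) + 3·h(2) - 3·h(4) + h(6) = 0.
Substituting the known values and solving for h(2):
  3·h(2) = 39
  h(2) = 13.

13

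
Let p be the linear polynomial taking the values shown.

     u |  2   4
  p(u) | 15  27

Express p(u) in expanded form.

Write p(u) = au + b. Substituting each data point gives a linear system:
  2a + b = 15
  4a + b = 27
Solving the system yields a = 6, b = 3.
So p(u) = 6u + 3.
Check: p(4) = 27. ✓

p(u) = 6u + 3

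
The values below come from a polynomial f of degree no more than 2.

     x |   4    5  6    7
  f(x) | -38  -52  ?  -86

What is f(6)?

-68

On equispaced nodes a degree-2 polynomial has vanishing third forward difference, so
  - f(4) + 3·f(5) - 3·f(6) + f(7) = 0.
Substituting the known values and solving for f(6):
  -3·f(6) = 204
  f(6) = -68.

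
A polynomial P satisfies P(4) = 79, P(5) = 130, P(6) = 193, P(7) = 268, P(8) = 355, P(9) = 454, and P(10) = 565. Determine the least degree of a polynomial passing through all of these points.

Forward differences of the values at s = 4, 5, 6, 7, 8, 9, 10:
  P  : 79  130  193  268  355  454  565
  Δ  : 51  63  75  87  99  111
  Δ^2: 12  12  12  12  12
  Δ^3: 0  0  0  0
  Δ^4: 0  0  0
  Δ^5: 0  0
  Δ^6: 0
The second differences are constant (12) and nonzero, while all higher differences vanish, so the minimal degree is 2.

2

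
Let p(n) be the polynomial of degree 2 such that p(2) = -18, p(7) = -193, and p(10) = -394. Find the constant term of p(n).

-4

Write p(n) = an^2 + bn + c. Substituting each data point gives a linear system:
  4a + 2b + c = -18
  49a + 7b + c = -193
  100a + 10b + c = -394
Solving the system yields a = -4, b = 1, c = -4.
So p(n) = -4n² + n - 4.
The constant term is -4.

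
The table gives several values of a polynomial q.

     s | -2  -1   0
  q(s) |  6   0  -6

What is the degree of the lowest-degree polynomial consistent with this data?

Forward differences of the values at s = -2, -1, 0:
  q  : 6  0  -6
  Δ  : -6  -6
  Δ^2: 0
The first differences are constant (-6) and nonzero, while all higher differences vanish, so the minimal degree is 1.

1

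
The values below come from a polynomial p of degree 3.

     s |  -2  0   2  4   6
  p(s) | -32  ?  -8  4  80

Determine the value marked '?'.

The 4 known points determine the degree-3 polynomial uniquely.
Write p(s) = as^3 + bs^2 + cs + d. Substituting each data point gives a linear system:
  -8a + 4b - 2c + d = -32
  8a + 4b + 2c + d = -8
  64a + 16b + 4c + d = 4
  216a + 36b + 6c + d = 80
Solving the system yields a = 1, b = -4, c = 2, d = -4.
So p(s) = s^3 - 4s^2 + 2s - 4.
Then p(0) = -4.

-4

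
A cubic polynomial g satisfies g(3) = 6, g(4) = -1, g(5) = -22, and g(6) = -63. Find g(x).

Using the Lagrange interpolation formula with nodes 3, 4, 5, 6:
  L_0(x) = (x - 4)(x - 5)(x - 6) / -6
  L_1(x) = (x - 3)(x - 5)(x - 6) / 2
  L_2(x) = (x - 3)(x - 4)(x - 6) / -2
  L_3(x) = (x - 3)(x - 4)(x - 5) / 6
Then g(x) = 6·L_0(x) - 1·L_1(x) - 22·L_2(x) - 63·L_3(x).
Expanding and collecting terms gives g(x) = -x³ + 5x² - 5x + 3.
Check: g(4) = -1. ✓

g(x) = -x^3 + 5x^2 - 5x + 3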